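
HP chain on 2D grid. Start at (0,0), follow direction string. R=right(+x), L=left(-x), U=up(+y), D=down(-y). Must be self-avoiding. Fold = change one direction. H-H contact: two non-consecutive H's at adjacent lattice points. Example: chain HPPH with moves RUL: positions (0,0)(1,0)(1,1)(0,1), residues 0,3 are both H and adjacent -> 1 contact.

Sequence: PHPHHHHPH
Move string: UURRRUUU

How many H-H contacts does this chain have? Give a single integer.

Positions: [(0, 0), (0, 1), (0, 2), (1, 2), (2, 2), (3, 2), (3, 3), (3, 4), (3, 5)]
No H-H contacts found.

Answer: 0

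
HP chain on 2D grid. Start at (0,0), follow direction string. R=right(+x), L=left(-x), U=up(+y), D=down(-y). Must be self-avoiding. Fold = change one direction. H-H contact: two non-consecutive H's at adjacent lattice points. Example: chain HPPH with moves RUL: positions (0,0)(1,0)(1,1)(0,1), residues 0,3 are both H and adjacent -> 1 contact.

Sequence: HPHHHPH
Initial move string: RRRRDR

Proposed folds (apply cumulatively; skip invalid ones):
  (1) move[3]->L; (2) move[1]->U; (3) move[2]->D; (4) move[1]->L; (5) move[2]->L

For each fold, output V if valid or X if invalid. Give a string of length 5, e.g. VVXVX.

Initial: RRRRDR -> [(0, 0), (1, 0), (2, 0), (3, 0), (4, 0), (4, -1), (5, -1)]
Fold 1: move[3]->L => RRRLDR INVALID (collision), skipped
Fold 2: move[1]->U => RURRDR VALID
Fold 3: move[2]->D => RUDRDR INVALID (collision), skipped
Fold 4: move[1]->L => RLRRDR INVALID (collision), skipped
Fold 5: move[2]->L => RULRDR INVALID (collision), skipped

Answer: XVXXX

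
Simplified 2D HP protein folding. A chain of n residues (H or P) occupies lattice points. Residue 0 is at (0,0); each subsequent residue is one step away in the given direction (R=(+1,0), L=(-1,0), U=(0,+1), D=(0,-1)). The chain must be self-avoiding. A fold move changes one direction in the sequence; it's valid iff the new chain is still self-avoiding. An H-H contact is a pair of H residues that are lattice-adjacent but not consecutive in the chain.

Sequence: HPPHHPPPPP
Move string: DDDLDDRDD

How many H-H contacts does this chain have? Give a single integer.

Positions: [(0, 0), (0, -1), (0, -2), (0, -3), (-1, -3), (-1, -4), (-1, -5), (0, -5), (0, -6), (0, -7)]
No H-H contacts found.

Answer: 0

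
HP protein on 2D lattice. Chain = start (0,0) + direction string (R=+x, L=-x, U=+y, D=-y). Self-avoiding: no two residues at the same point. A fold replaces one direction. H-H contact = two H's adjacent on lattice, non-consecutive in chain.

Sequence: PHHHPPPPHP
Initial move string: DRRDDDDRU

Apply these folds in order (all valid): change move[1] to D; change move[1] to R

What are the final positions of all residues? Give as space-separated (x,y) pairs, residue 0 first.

Initial moves: DRRDDDDRU
Fold: move[1]->D => DDRDDDDRU (positions: [(0, 0), (0, -1), (0, -2), (1, -2), (1, -3), (1, -4), (1, -5), (1, -6), (2, -6), (2, -5)])
Fold: move[1]->R => DRRDDDDRU (positions: [(0, 0), (0, -1), (1, -1), (2, -1), (2, -2), (2, -3), (2, -4), (2, -5), (3, -5), (3, -4)])

Answer: (0,0) (0,-1) (1,-1) (2,-1) (2,-2) (2,-3) (2,-4) (2,-5) (3,-5) (3,-4)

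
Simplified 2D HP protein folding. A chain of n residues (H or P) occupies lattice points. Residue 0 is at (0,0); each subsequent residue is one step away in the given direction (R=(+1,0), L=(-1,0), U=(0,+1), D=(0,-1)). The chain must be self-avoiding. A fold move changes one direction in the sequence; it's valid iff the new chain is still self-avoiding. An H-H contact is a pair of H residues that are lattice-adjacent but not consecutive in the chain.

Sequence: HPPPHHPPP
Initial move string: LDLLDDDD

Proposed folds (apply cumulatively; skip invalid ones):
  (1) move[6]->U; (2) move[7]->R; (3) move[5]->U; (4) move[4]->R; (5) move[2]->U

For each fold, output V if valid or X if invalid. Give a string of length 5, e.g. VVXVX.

Initial: LDLLDDDD -> [(0, 0), (-1, 0), (-1, -1), (-2, -1), (-3, -1), (-3, -2), (-3, -3), (-3, -4), (-3, -5)]
Fold 1: move[6]->U => LDLLDDUD INVALID (collision), skipped
Fold 2: move[7]->R => LDLLDDDR VALID
Fold 3: move[5]->U => LDLLDUDR INVALID (collision), skipped
Fold 4: move[4]->R => LDLLRDDR INVALID (collision), skipped
Fold 5: move[2]->U => LDULDDDR INVALID (collision), skipped

Answer: XVXXX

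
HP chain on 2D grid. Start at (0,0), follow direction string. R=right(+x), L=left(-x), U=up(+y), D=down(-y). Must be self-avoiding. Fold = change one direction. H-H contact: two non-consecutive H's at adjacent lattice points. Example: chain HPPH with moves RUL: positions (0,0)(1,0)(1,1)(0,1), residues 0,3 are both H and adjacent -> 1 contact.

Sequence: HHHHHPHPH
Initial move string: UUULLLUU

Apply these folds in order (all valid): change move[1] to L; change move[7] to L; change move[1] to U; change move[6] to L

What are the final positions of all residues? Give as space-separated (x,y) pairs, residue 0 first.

Initial moves: UUULLLUU
Fold: move[1]->L => ULULLLUU (positions: [(0, 0), (0, 1), (-1, 1), (-1, 2), (-2, 2), (-3, 2), (-4, 2), (-4, 3), (-4, 4)])
Fold: move[7]->L => ULULLLUL (positions: [(0, 0), (0, 1), (-1, 1), (-1, 2), (-2, 2), (-3, 2), (-4, 2), (-4, 3), (-5, 3)])
Fold: move[1]->U => UUULLLUL (positions: [(0, 0), (0, 1), (0, 2), (0, 3), (-1, 3), (-2, 3), (-3, 3), (-3, 4), (-4, 4)])
Fold: move[6]->L => UUULLLLL (positions: [(0, 0), (0, 1), (0, 2), (0, 3), (-1, 3), (-2, 3), (-3, 3), (-4, 3), (-5, 3)])

Answer: (0,0) (0,1) (0,2) (0,3) (-1,3) (-2,3) (-3,3) (-4,3) (-5,3)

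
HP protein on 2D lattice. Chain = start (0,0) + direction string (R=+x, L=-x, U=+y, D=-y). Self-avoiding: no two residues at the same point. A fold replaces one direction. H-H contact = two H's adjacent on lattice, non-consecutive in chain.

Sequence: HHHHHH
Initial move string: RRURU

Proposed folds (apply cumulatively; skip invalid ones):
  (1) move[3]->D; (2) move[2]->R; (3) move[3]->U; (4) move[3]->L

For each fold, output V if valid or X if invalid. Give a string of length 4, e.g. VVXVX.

Answer: XVVX

Derivation:
Initial: RRURU -> [(0, 0), (1, 0), (2, 0), (2, 1), (3, 1), (3, 2)]
Fold 1: move[3]->D => RRUDU INVALID (collision), skipped
Fold 2: move[2]->R => RRRRU VALID
Fold 3: move[3]->U => RRRUU VALID
Fold 4: move[3]->L => RRRLU INVALID (collision), skipped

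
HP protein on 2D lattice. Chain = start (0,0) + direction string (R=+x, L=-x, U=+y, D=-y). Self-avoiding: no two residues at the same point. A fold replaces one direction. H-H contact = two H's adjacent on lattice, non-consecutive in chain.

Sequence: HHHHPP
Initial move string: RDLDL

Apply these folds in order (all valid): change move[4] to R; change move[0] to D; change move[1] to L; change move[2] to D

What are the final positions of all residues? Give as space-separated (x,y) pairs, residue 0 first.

Initial moves: RDLDL
Fold: move[4]->R => RDLDR (positions: [(0, 0), (1, 0), (1, -1), (0, -1), (0, -2), (1, -2)])
Fold: move[0]->D => DDLDR (positions: [(0, 0), (0, -1), (0, -2), (-1, -2), (-1, -3), (0, -3)])
Fold: move[1]->L => DLLDR (positions: [(0, 0), (0, -1), (-1, -1), (-2, -1), (-2, -2), (-1, -2)])
Fold: move[2]->D => DLDDR (positions: [(0, 0), (0, -1), (-1, -1), (-1, -2), (-1, -3), (0, -3)])

Answer: (0,0) (0,-1) (-1,-1) (-1,-2) (-1,-3) (0,-3)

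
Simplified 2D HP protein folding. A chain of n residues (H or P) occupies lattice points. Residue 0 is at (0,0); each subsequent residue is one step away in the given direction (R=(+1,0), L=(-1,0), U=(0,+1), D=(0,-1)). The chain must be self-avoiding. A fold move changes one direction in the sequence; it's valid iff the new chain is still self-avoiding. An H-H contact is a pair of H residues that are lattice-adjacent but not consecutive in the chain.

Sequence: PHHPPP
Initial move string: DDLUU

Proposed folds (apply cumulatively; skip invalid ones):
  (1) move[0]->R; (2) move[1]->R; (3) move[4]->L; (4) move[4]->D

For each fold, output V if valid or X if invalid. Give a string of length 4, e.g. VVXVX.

Answer: XXVX

Derivation:
Initial: DDLUU -> [(0, 0), (0, -1), (0, -2), (-1, -2), (-1, -1), (-1, 0)]
Fold 1: move[0]->R => RDLUU INVALID (collision), skipped
Fold 2: move[1]->R => DRLUU INVALID (collision), skipped
Fold 3: move[4]->L => DDLUL VALID
Fold 4: move[4]->D => DDLUD INVALID (collision), skipped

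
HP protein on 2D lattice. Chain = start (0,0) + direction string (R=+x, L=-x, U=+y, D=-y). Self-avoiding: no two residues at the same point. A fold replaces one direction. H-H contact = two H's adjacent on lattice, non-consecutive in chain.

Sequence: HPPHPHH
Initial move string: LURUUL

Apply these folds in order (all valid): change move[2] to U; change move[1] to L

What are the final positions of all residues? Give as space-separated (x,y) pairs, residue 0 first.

Initial moves: LURUUL
Fold: move[2]->U => LUUUUL (positions: [(0, 0), (-1, 0), (-1, 1), (-1, 2), (-1, 3), (-1, 4), (-2, 4)])
Fold: move[1]->L => LLUUUL (positions: [(0, 0), (-1, 0), (-2, 0), (-2, 1), (-2, 2), (-2, 3), (-3, 3)])

Answer: (0,0) (-1,0) (-2,0) (-2,1) (-2,2) (-2,3) (-3,3)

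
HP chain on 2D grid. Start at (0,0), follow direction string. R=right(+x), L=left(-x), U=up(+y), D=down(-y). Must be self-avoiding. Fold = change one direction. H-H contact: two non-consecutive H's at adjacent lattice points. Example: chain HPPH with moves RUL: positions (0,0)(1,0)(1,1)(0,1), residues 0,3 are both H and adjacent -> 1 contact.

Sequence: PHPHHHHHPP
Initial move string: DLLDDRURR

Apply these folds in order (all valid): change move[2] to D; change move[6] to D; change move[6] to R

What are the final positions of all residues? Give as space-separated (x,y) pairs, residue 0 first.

Answer: (0,0) (0,-1) (-1,-1) (-1,-2) (-1,-3) (-1,-4) (0,-4) (1,-4) (2,-4) (3,-4)

Derivation:
Initial moves: DLLDDRURR
Fold: move[2]->D => DLDDDRURR (positions: [(0, 0), (0, -1), (-1, -1), (-1, -2), (-1, -3), (-1, -4), (0, -4), (0, -3), (1, -3), (2, -3)])
Fold: move[6]->D => DLDDDRDRR (positions: [(0, 0), (0, -1), (-1, -1), (-1, -2), (-1, -3), (-1, -4), (0, -4), (0, -5), (1, -5), (2, -5)])
Fold: move[6]->R => DLDDDRRRR (positions: [(0, 0), (0, -1), (-1, -1), (-1, -2), (-1, -3), (-1, -4), (0, -4), (1, -4), (2, -4), (3, -4)])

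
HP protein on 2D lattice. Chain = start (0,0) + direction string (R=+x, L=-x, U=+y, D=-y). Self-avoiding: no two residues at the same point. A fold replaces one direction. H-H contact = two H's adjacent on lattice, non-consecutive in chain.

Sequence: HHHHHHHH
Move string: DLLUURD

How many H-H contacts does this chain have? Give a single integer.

Positions: [(0, 0), (0, -1), (-1, -1), (-2, -1), (-2, 0), (-2, 1), (-1, 1), (-1, 0)]
H-H contact: residue 0 @(0,0) - residue 7 @(-1, 0)
H-H contact: residue 2 @(-1,-1) - residue 7 @(-1, 0)
H-H contact: residue 4 @(-2,0) - residue 7 @(-1, 0)

Answer: 3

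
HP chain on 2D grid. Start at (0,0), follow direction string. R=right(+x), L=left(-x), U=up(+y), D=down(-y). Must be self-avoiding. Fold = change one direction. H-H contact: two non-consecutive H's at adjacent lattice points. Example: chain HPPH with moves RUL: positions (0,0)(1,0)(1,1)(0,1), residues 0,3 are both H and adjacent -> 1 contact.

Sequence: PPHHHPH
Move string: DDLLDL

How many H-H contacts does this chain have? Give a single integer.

Positions: [(0, 0), (0, -1), (0, -2), (-1, -2), (-2, -2), (-2, -3), (-3, -3)]
No H-H contacts found.

Answer: 0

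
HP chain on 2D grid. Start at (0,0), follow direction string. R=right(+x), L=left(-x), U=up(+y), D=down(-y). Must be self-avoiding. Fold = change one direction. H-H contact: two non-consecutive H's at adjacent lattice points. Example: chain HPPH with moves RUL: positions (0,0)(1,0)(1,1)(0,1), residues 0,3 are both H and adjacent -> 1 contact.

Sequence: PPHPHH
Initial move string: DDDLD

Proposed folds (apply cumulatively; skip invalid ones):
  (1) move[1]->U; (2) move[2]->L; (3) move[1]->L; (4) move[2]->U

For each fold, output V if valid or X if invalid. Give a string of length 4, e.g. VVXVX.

Initial: DDDLD -> [(0, 0), (0, -1), (0, -2), (0, -3), (-1, -3), (-1, -4)]
Fold 1: move[1]->U => DUDLD INVALID (collision), skipped
Fold 2: move[2]->L => DDLLD VALID
Fold 3: move[1]->L => DLLLD VALID
Fold 4: move[2]->U => DLULD VALID

Answer: XVVV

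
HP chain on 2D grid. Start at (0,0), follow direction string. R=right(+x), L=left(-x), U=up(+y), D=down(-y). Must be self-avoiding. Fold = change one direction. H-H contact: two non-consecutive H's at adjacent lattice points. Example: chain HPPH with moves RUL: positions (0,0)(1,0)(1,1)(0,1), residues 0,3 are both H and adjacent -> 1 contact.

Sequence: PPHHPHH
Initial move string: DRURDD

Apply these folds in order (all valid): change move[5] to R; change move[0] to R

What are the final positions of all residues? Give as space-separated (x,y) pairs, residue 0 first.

Answer: (0,0) (1,0) (2,0) (2,1) (3,1) (3,0) (4,0)

Derivation:
Initial moves: DRURDD
Fold: move[5]->R => DRURDR (positions: [(0, 0), (0, -1), (1, -1), (1, 0), (2, 0), (2, -1), (3, -1)])
Fold: move[0]->R => RRURDR (positions: [(0, 0), (1, 0), (2, 0), (2, 1), (3, 1), (3, 0), (4, 0)])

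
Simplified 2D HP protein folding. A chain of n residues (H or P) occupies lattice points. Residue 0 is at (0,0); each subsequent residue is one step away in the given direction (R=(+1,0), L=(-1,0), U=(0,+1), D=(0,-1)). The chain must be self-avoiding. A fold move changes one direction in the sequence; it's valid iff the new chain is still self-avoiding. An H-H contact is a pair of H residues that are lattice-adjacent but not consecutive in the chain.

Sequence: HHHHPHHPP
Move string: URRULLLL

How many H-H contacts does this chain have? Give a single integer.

Positions: [(0, 0), (0, 1), (1, 1), (2, 1), (2, 2), (1, 2), (0, 2), (-1, 2), (-2, 2)]
H-H contact: residue 1 @(0,1) - residue 6 @(0, 2)
H-H contact: residue 2 @(1,1) - residue 5 @(1, 2)

Answer: 2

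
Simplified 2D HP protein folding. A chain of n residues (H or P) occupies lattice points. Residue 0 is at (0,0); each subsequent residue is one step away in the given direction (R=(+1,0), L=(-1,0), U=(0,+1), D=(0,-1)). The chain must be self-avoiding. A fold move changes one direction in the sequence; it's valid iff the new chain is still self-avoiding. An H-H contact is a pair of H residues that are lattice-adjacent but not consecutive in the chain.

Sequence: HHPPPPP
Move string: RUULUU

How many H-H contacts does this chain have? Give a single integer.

Positions: [(0, 0), (1, 0), (1, 1), (1, 2), (0, 2), (0, 3), (0, 4)]
No H-H contacts found.

Answer: 0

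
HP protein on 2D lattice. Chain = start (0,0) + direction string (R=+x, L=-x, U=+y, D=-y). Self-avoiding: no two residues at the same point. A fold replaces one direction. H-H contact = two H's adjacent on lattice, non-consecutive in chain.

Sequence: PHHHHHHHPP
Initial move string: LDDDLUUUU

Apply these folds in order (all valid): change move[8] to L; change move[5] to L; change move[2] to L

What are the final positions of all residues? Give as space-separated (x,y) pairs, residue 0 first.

Answer: (0,0) (-1,0) (-1,-1) (-2,-1) (-2,-2) (-3,-2) (-4,-2) (-4,-1) (-4,0) (-5,0)

Derivation:
Initial moves: LDDDLUUUU
Fold: move[8]->L => LDDDLUUUL (positions: [(0, 0), (-1, 0), (-1, -1), (-1, -2), (-1, -3), (-2, -3), (-2, -2), (-2, -1), (-2, 0), (-3, 0)])
Fold: move[5]->L => LDDDLLUUL (positions: [(0, 0), (-1, 0), (-1, -1), (-1, -2), (-1, -3), (-2, -3), (-3, -3), (-3, -2), (-3, -1), (-4, -1)])
Fold: move[2]->L => LDLDLLUUL (positions: [(0, 0), (-1, 0), (-1, -1), (-2, -1), (-2, -2), (-3, -2), (-4, -2), (-4, -1), (-4, 0), (-5, 0)])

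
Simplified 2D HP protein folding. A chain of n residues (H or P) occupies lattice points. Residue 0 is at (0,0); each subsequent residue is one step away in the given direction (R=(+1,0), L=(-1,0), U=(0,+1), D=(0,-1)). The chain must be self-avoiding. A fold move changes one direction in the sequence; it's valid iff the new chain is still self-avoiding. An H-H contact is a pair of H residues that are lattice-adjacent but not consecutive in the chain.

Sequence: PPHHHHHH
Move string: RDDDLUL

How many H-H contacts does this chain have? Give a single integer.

Answer: 1

Derivation:
Positions: [(0, 0), (1, 0), (1, -1), (1, -2), (1, -3), (0, -3), (0, -2), (-1, -2)]
H-H contact: residue 3 @(1,-2) - residue 6 @(0, -2)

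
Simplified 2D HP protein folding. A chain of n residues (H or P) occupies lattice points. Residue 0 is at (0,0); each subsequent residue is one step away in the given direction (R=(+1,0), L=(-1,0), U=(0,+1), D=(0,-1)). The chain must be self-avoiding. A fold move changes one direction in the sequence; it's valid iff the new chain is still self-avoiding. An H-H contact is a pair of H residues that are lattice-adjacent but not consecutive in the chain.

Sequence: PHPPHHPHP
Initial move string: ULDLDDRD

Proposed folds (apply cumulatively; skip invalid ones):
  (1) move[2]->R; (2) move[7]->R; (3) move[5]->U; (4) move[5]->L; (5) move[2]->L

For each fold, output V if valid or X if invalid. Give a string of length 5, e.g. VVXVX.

Answer: XVXXV

Derivation:
Initial: ULDLDDRD -> [(0, 0), (0, 1), (-1, 1), (-1, 0), (-2, 0), (-2, -1), (-2, -2), (-1, -2), (-1, -3)]
Fold 1: move[2]->R => ULRLDDRD INVALID (collision), skipped
Fold 2: move[7]->R => ULDLDDRR VALID
Fold 3: move[5]->U => ULDLDURR INVALID (collision), skipped
Fold 4: move[5]->L => ULDLDLRR INVALID (collision), skipped
Fold 5: move[2]->L => ULLLDDRR VALID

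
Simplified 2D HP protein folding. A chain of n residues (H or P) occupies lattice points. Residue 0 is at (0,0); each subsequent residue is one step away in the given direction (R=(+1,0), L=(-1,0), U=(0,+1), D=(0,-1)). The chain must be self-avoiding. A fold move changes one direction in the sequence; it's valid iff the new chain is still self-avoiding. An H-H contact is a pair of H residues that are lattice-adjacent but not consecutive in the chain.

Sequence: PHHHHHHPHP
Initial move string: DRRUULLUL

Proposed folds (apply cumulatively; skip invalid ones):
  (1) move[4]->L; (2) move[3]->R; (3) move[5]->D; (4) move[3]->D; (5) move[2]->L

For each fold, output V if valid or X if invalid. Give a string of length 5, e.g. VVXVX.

Initial: DRRUULLUL -> [(0, 0), (0, -1), (1, -1), (2, -1), (2, 0), (2, 1), (1, 1), (0, 1), (0, 2), (-1, 2)]
Fold 1: move[4]->L => DRRULLLUL INVALID (collision), skipped
Fold 2: move[3]->R => DRRRULLUL VALID
Fold 3: move[5]->D => DRRRUDLUL INVALID (collision), skipped
Fold 4: move[3]->D => DRRDULLUL INVALID (collision), skipped
Fold 5: move[2]->L => DRLRULLUL INVALID (collision), skipped

Answer: XVXXX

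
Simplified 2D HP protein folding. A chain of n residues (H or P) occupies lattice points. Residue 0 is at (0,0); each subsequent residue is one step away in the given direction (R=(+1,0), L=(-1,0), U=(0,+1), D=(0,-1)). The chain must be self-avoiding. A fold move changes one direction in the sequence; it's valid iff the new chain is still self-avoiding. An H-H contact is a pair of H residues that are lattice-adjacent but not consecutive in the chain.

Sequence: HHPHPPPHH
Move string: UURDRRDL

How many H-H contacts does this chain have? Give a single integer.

Positions: [(0, 0), (0, 1), (0, 2), (1, 2), (1, 1), (2, 1), (3, 1), (3, 0), (2, 0)]
No H-H contacts found.

Answer: 0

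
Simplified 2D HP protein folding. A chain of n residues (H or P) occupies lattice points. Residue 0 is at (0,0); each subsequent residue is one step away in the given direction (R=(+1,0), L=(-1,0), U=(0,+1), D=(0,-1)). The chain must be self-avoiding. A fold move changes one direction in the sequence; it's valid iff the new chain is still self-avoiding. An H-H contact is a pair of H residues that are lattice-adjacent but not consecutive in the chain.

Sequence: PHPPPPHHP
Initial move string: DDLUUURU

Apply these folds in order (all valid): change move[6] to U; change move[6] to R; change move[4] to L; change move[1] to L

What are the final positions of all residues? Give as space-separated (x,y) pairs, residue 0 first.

Initial moves: DDLUUURU
Fold: move[6]->U => DDLUUUUU (positions: [(0, 0), (0, -1), (0, -2), (-1, -2), (-1, -1), (-1, 0), (-1, 1), (-1, 2), (-1, 3)])
Fold: move[6]->R => DDLUUURU (positions: [(0, 0), (0, -1), (0, -2), (-1, -2), (-1, -1), (-1, 0), (-1, 1), (0, 1), (0, 2)])
Fold: move[4]->L => DDLULURU (positions: [(0, 0), (0, -1), (0, -2), (-1, -2), (-1, -1), (-2, -1), (-2, 0), (-1, 0), (-1, 1)])
Fold: move[1]->L => DLLULURU (positions: [(0, 0), (0, -1), (-1, -1), (-2, -1), (-2, 0), (-3, 0), (-3, 1), (-2, 1), (-2, 2)])

Answer: (0,0) (0,-1) (-1,-1) (-2,-1) (-2,0) (-3,0) (-3,1) (-2,1) (-2,2)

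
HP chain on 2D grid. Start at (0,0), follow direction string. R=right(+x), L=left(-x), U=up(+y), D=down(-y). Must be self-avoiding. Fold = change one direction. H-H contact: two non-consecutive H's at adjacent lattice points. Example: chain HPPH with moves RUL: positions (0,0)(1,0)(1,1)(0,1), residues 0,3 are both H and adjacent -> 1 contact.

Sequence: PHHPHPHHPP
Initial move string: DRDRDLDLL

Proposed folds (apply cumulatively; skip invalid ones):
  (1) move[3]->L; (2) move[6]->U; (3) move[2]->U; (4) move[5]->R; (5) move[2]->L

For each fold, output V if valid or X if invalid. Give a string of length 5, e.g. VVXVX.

Initial: DRDRDLDLL -> [(0, 0), (0, -1), (1, -1), (1, -2), (2, -2), (2, -3), (1, -3), (1, -4), (0, -4), (-1, -4)]
Fold 1: move[3]->L => DRDLDLDLL VALID
Fold 2: move[6]->U => DRDLDLULL VALID
Fold 3: move[2]->U => DRULDLULL INVALID (collision), skipped
Fold 4: move[5]->R => DRDLDRULL INVALID (collision), skipped
Fold 5: move[2]->L => DRLLDLULL INVALID (collision), skipped

Answer: VVXXX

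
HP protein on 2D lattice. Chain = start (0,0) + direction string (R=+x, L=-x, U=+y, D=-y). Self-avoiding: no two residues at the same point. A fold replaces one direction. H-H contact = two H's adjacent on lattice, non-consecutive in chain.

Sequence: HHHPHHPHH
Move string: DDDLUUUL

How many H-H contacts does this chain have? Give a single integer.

Answer: 2

Derivation:
Positions: [(0, 0), (0, -1), (0, -2), (0, -3), (-1, -3), (-1, -2), (-1, -1), (-1, 0), (-2, 0)]
H-H contact: residue 0 @(0,0) - residue 7 @(-1, 0)
H-H contact: residue 2 @(0,-2) - residue 5 @(-1, -2)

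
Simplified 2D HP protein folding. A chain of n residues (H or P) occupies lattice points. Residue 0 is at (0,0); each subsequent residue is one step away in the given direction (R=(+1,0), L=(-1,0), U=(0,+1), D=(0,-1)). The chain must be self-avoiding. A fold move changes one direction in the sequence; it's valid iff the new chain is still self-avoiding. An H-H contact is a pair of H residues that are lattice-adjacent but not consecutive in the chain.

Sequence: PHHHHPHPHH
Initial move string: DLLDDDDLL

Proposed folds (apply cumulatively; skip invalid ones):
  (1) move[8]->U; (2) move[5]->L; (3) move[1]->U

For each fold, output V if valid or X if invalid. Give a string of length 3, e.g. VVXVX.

Answer: VVX

Derivation:
Initial: DLLDDDDLL -> [(0, 0), (0, -1), (-1, -1), (-2, -1), (-2, -2), (-2, -3), (-2, -4), (-2, -5), (-3, -5), (-4, -5)]
Fold 1: move[8]->U => DLLDDDDLU VALID
Fold 2: move[5]->L => DLLDDLDLU VALID
Fold 3: move[1]->U => DULDDLDLU INVALID (collision), skipped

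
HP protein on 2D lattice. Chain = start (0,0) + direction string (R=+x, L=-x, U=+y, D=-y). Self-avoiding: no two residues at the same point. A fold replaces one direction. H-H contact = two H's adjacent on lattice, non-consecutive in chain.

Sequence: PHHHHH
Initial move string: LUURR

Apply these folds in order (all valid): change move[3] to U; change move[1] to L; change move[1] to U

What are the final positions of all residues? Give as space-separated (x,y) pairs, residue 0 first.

Initial moves: LUURR
Fold: move[3]->U => LUUUR (positions: [(0, 0), (-1, 0), (-1, 1), (-1, 2), (-1, 3), (0, 3)])
Fold: move[1]->L => LLUUR (positions: [(0, 0), (-1, 0), (-2, 0), (-2, 1), (-2, 2), (-1, 2)])
Fold: move[1]->U => LUUUR (positions: [(0, 0), (-1, 0), (-1, 1), (-1, 2), (-1, 3), (0, 3)])

Answer: (0,0) (-1,0) (-1,1) (-1,2) (-1,3) (0,3)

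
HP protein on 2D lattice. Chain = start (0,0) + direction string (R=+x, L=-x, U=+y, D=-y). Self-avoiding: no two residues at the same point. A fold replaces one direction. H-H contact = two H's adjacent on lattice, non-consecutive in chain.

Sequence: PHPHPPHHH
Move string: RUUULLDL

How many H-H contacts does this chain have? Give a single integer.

Positions: [(0, 0), (1, 0), (1, 1), (1, 2), (1, 3), (0, 3), (-1, 3), (-1, 2), (-2, 2)]
No H-H contacts found.

Answer: 0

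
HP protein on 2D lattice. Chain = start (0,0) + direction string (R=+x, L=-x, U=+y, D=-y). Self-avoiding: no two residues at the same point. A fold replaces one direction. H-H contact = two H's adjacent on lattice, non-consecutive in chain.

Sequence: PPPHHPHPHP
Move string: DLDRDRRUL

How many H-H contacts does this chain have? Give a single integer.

Answer: 0

Derivation:
Positions: [(0, 0), (0, -1), (-1, -1), (-1, -2), (0, -2), (0, -3), (1, -3), (2, -3), (2, -2), (1, -2)]
No H-H contacts found.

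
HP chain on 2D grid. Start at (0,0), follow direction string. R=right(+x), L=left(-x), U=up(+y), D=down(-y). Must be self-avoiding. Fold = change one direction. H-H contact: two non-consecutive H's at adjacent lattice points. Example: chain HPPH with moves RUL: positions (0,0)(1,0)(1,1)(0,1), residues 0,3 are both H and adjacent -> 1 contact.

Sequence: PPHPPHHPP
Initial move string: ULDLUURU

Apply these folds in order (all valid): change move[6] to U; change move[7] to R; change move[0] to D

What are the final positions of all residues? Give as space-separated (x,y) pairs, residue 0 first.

Answer: (0,0) (0,-1) (-1,-1) (-1,-2) (-2,-2) (-2,-1) (-2,0) (-2,1) (-1,1)

Derivation:
Initial moves: ULDLUURU
Fold: move[6]->U => ULDLUUUU (positions: [(0, 0), (0, 1), (-1, 1), (-1, 0), (-2, 0), (-2, 1), (-2, 2), (-2, 3), (-2, 4)])
Fold: move[7]->R => ULDLUUUR (positions: [(0, 0), (0, 1), (-1, 1), (-1, 0), (-2, 0), (-2, 1), (-2, 2), (-2, 3), (-1, 3)])
Fold: move[0]->D => DLDLUUUR (positions: [(0, 0), (0, -1), (-1, -1), (-1, -2), (-2, -2), (-2, -1), (-2, 0), (-2, 1), (-1, 1)])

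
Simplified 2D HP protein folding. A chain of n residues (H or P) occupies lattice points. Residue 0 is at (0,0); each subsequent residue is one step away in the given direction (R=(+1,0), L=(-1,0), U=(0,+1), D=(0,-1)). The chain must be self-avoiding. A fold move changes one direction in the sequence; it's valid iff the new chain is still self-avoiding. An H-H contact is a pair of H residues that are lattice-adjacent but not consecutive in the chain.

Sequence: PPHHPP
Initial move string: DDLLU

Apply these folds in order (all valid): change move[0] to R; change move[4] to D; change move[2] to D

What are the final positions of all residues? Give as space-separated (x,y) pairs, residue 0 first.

Answer: (0,0) (1,0) (1,-1) (1,-2) (0,-2) (0,-3)

Derivation:
Initial moves: DDLLU
Fold: move[0]->R => RDLLU (positions: [(0, 0), (1, 0), (1, -1), (0, -1), (-1, -1), (-1, 0)])
Fold: move[4]->D => RDLLD (positions: [(0, 0), (1, 0), (1, -1), (0, -1), (-1, -1), (-1, -2)])
Fold: move[2]->D => RDDLD (positions: [(0, 0), (1, 0), (1, -1), (1, -2), (0, -2), (0, -3)])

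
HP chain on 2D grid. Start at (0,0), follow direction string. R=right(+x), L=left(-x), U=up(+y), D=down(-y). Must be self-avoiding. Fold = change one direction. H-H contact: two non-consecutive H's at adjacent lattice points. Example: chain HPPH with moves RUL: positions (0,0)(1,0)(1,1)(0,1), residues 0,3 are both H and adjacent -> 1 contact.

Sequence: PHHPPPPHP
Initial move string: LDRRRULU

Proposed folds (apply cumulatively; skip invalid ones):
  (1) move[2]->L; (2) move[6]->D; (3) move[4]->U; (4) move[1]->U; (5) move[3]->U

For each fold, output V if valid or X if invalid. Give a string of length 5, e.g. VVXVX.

Initial: LDRRRULU -> [(0, 0), (-1, 0), (-1, -1), (0, -1), (1, -1), (2, -1), (2, 0), (1, 0), (1, 1)]
Fold 1: move[2]->L => LDLRRULU INVALID (collision), skipped
Fold 2: move[6]->D => LDRRRUDU INVALID (collision), skipped
Fold 3: move[4]->U => LDRRUULU VALID
Fold 4: move[1]->U => LURRUULU VALID
Fold 5: move[3]->U => LURUUULU VALID

Answer: XXVVV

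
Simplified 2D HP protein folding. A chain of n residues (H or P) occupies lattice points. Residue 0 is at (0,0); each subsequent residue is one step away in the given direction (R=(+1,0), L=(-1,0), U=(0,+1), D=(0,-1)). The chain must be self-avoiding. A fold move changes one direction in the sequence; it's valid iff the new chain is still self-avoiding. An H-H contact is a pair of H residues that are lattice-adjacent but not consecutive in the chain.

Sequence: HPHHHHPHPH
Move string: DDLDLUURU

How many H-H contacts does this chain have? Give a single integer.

Positions: [(0, 0), (0, -1), (0, -2), (-1, -2), (-1, -3), (-2, -3), (-2, -2), (-2, -1), (-1, -1), (-1, 0)]
H-H contact: residue 0 @(0,0) - residue 9 @(-1, 0)

Answer: 1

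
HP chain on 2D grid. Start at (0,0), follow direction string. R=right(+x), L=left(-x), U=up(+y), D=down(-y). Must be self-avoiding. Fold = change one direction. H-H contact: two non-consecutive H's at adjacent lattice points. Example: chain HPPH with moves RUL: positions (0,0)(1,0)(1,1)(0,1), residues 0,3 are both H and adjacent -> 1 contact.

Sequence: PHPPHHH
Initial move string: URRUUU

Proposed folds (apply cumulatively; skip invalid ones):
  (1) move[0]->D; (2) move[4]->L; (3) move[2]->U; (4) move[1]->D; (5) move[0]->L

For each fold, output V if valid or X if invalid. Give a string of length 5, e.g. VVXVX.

Initial: URRUUU -> [(0, 0), (0, 1), (1, 1), (2, 1), (2, 2), (2, 3), (2, 4)]
Fold 1: move[0]->D => DRRUUU VALID
Fold 2: move[4]->L => DRRULU VALID
Fold 3: move[2]->U => DRUULU VALID
Fold 4: move[1]->D => DDUULU INVALID (collision), skipped
Fold 5: move[0]->L => LRUULU INVALID (collision), skipped

Answer: VVVXX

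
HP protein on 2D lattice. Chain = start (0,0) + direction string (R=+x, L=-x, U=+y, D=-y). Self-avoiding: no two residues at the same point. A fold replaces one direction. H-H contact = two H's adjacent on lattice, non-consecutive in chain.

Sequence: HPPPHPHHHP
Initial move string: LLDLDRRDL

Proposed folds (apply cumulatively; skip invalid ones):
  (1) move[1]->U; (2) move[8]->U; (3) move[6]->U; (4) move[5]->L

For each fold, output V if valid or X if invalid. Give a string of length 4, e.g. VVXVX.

Answer: XXXX

Derivation:
Initial: LLDLDRRDL -> [(0, 0), (-1, 0), (-2, 0), (-2, -1), (-3, -1), (-3, -2), (-2, -2), (-1, -2), (-1, -3), (-2, -3)]
Fold 1: move[1]->U => LUDLDRRDL INVALID (collision), skipped
Fold 2: move[8]->U => LLDLDRRDU INVALID (collision), skipped
Fold 3: move[6]->U => LLDLDRUDL INVALID (collision), skipped
Fold 4: move[5]->L => LLDLDLRDL INVALID (collision), skipped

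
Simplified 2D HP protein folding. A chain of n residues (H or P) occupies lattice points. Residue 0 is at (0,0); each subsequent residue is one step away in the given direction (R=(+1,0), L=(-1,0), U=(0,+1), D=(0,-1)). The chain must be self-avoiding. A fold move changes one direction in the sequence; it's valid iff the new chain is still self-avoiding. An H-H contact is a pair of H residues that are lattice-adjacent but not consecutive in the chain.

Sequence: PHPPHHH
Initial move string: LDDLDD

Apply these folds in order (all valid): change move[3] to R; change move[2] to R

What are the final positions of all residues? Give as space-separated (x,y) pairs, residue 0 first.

Initial moves: LDDLDD
Fold: move[3]->R => LDDRDD (positions: [(0, 0), (-1, 0), (-1, -1), (-1, -2), (0, -2), (0, -3), (0, -4)])
Fold: move[2]->R => LDRRDD (positions: [(0, 0), (-1, 0), (-1, -1), (0, -1), (1, -1), (1, -2), (1, -3)])

Answer: (0,0) (-1,0) (-1,-1) (0,-1) (1,-1) (1,-2) (1,-3)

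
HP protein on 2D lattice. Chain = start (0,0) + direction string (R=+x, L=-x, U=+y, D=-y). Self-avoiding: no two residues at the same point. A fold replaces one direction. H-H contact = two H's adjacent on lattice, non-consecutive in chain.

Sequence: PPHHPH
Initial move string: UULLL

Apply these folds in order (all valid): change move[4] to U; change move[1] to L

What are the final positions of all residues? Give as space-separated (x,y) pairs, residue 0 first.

Initial moves: UULLL
Fold: move[4]->U => UULLU (positions: [(0, 0), (0, 1), (0, 2), (-1, 2), (-2, 2), (-2, 3)])
Fold: move[1]->L => ULLLU (positions: [(0, 0), (0, 1), (-1, 1), (-2, 1), (-3, 1), (-3, 2)])

Answer: (0,0) (0,1) (-1,1) (-2,1) (-3,1) (-3,2)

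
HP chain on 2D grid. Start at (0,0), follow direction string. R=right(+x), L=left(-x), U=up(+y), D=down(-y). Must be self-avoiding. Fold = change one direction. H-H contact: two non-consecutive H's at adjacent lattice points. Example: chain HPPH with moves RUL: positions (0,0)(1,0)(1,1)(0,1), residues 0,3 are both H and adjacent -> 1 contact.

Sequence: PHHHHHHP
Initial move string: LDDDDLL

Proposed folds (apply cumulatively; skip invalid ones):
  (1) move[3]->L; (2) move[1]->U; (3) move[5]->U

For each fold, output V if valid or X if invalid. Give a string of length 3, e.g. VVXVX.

Answer: VXX

Derivation:
Initial: LDDDDLL -> [(0, 0), (-1, 0), (-1, -1), (-1, -2), (-1, -3), (-1, -4), (-2, -4), (-3, -4)]
Fold 1: move[3]->L => LDDLDLL VALID
Fold 2: move[1]->U => LUDLDLL INVALID (collision), skipped
Fold 3: move[5]->U => LDDLDUL INVALID (collision), skipped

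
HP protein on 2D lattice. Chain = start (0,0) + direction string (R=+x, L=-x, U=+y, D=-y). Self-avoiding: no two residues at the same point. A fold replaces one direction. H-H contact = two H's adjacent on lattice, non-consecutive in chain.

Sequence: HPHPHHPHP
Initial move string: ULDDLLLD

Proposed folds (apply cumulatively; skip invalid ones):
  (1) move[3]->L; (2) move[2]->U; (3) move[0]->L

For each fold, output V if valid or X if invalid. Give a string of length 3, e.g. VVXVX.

Answer: VVV

Derivation:
Initial: ULDDLLLD -> [(0, 0), (0, 1), (-1, 1), (-1, 0), (-1, -1), (-2, -1), (-3, -1), (-4, -1), (-4, -2)]
Fold 1: move[3]->L => ULDLLLLD VALID
Fold 2: move[2]->U => ULULLLLD VALID
Fold 3: move[0]->L => LLULLLLD VALID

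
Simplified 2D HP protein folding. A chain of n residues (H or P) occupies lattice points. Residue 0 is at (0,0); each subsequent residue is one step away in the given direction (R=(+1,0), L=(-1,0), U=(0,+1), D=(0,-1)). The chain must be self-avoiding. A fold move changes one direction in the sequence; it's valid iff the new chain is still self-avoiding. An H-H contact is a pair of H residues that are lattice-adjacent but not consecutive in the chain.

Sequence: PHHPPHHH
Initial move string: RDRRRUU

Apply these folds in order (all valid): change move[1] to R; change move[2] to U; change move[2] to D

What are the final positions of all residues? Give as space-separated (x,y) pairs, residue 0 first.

Answer: (0,0) (1,0) (2,0) (2,-1) (3,-1) (4,-1) (4,0) (4,1)

Derivation:
Initial moves: RDRRRUU
Fold: move[1]->R => RRRRRUU (positions: [(0, 0), (1, 0), (2, 0), (3, 0), (4, 0), (5, 0), (5, 1), (5, 2)])
Fold: move[2]->U => RRURRUU (positions: [(0, 0), (1, 0), (2, 0), (2, 1), (3, 1), (4, 1), (4, 2), (4, 3)])
Fold: move[2]->D => RRDRRUU (positions: [(0, 0), (1, 0), (2, 0), (2, -1), (3, -1), (4, -1), (4, 0), (4, 1)])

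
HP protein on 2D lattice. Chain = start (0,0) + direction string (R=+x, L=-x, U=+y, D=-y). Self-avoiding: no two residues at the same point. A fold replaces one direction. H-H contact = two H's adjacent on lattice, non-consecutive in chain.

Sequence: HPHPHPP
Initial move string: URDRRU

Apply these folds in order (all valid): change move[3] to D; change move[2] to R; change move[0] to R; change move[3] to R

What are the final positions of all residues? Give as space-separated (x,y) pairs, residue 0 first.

Answer: (0,0) (1,0) (2,0) (3,0) (4,0) (5,0) (5,1)

Derivation:
Initial moves: URDRRU
Fold: move[3]->D => URDDRU (positions: [(0, 0), (0, 1), (1, 1), (1, 0), (1, -1), (2, -1), (2, 0)])
Fold: move[2]->R => URRDRU (positions: [(0, 0), (0, 1), (1, 1), (2, 1), (2, 0), (3, 0), (3, 1)])
Fold: move[0]->R => RRRDRU (positions: [(0, 0), (1, 0), (2, 0), (3, 0), (3, -1), (4, -1), (4, 0)])
Fold: move[3]->R => RRRRRU (positions: [(0, 0), (1, 0), (2, 0), (3, 0), (4, 0), (5, 0), (5, 1)])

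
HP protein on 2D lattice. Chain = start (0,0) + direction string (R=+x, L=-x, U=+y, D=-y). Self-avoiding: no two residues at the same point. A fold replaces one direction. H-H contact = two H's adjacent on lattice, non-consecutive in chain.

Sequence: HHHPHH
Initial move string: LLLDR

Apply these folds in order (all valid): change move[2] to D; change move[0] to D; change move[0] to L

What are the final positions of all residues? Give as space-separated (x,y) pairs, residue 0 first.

Answer: (0,0) (-1,0) (-2,0) (-2,-1) (-2,-2) (-1,-2)

Derivation:
Initial moves: LLLDR
Fold: move[2]->D => LLDDR (positions: [(0, 0), (-1, 0), (-2, 0), (-2, -1), (-2, -2), (-1, -2)])
Fold: move[0]->D => DLDDR (positions: [(0, 0), (0, -1), (-1, -1), (-1, -2), (-1, -3), (0, -3)])
Fold: move[0]->L => LLDDR (positions: [(0, 0), (-1, 0), (-2, 0), (-2, -1), (-2, -2), (-1, -2)])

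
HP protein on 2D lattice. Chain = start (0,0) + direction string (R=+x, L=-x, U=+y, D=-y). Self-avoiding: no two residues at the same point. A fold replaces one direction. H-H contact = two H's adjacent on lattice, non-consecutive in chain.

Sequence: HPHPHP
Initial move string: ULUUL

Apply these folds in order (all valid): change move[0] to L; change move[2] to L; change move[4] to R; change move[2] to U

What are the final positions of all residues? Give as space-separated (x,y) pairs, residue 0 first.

Answer: (0,0) (-1,0) (-2,0) (-2,1) (-2,2) (-1,2)

Derivation:
Initial moves: ULUUL
Fold: move[0]->L => LLUUL (positions: [(0, 0), (-1, 0), (-2, 0), (-2, 1), (-2, 2), (-3, 2)])
Fold: move[2]->L => LLLUL (positions: [(0, 0), (-1, 0), (-2, 0), (-3, 0), (-3, 1), (-4, 1)])
Fold: move[4]->R => LLLUR (positions: [(0, 0), (-1, 0), (-2, 0), (-3, 0), (-3, 1), (-2, 1)])
Fold: move[2]->U => LLUUR (positions: [(0, 0), (-1, 0), (-2, 0), (-2, 1), (-2, 2), (-1, 2)])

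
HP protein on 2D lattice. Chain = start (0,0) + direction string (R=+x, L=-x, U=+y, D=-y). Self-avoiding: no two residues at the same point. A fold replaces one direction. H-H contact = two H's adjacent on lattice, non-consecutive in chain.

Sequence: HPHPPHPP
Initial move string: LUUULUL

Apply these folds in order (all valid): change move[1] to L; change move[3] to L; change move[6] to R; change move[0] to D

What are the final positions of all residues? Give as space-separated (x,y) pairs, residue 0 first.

Answer: (0,0) (0,-1) (-1,-1) (-1,0) (-2,0) (-3,0) (-3,1) (-2,1)

Derivation:
Initial moves: LUUULUL
Fold: move[1]->L => LLUULUL (positions: [(0, 0), (-1, 0), (-2, 0), (-2, 1), (-2, 2), (-3, 2), (-3, 3), (-4, 3)])
Fold: move[3]->L => LLULLUL (positions: [(0, 0), (-1, 0), (-2, 0), (-2, 1), (-3, 1), (-4, 1), (-4, 2), (-5, 2)])
Fold: move[6]->R => LLULLUR (positions: [(0, 0), (-1, 0), (-2, 0), (-2, 1), (-3, 1), (-4, 1), (-4, 2), (-3, 2)])
Fold: move[0]->D => DLULLUR (positions: [(0, 0), (0, -1), (-1, -1), (-1, 0), (-2, 0), (-3, 0), (-3, 1), (-2, 1)])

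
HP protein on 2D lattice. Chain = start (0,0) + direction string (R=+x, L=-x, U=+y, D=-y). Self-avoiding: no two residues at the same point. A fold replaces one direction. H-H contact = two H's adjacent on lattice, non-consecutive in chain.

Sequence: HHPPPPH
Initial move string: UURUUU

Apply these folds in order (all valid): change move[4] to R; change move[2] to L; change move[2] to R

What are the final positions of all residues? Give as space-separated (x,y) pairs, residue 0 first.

Initial moves: UURUUU
Fold: move[4]->R => UURURU (positions: [(0, 0), (0, 1), (0, 2), (1, 2), (1, 3), (2, 3), (2, 4)])
Fold: move[2]->L => UULURU (positions: [(0, 0), (0, 1), (0, 2), (-1, 2), (-1, 3), (0, 3), (0, 4)])
Fold: move[2]->R => UURURU (positions: [(0, 0), (0, 1), (0, 2), (1, 2), (1, 3), (2, 3), (2, 4)])

Answer: (0,0) (0,1) (0,2) (1,2) (1,3) (2,3) (2,4)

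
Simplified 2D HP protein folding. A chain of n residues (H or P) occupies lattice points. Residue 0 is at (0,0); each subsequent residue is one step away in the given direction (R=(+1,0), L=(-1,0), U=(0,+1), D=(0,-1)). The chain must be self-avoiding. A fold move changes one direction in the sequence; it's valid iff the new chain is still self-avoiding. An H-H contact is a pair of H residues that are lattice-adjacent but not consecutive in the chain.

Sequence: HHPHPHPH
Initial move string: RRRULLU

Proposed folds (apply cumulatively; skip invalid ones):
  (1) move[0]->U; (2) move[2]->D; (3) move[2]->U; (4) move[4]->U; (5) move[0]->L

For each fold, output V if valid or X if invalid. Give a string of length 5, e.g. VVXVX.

Initial: RRRULLU -> [(0, 0), (1, 0), (2, 0), (3, 0), (3, 1), (2, 1), (1, 1), (1, 2)]
Fold 1: move[0]->U => URRULLU VALID
Fold 2: move[2]->D => URDULLU INVALID (collision), skipped
Fold 3: move[2]->U => URUULLU VALID
Fold 4: move[4]->U => URUUULU VALID
Fold 5: move[0]->L => LRUUULU INVALID (collision), skipped

Answer: VXVVX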